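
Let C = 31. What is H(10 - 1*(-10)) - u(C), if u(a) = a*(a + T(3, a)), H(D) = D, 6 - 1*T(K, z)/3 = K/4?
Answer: -5717/4 ≈ -1429.3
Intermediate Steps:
T(K, z) = 18 - 3*K/4
u(a) = a*(63/4 + a) (u(a) = a*(a + (18 - ¾*3)) = a*(a + (18 - 9/4)) = a*(a + 63/4) = a*(63/4 + a))
H(10 - 1*(-10)) - u(C) = (10 - 1*(-10)) - 31*(63 + 4*31)/4 = (10 + 10) - 31*(63 + 124)/4 = 20 - 31*187/4 = 20 - 1*5797/4 = 20 - 5797/4 = -5717/4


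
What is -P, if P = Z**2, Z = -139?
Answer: -19321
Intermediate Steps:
P = 19321 (P = (-139)**2 = 19321)
-P = -1*19321 = -19321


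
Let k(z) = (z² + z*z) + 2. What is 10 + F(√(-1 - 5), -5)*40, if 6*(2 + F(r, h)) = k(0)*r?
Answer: -70 + 40*I*√6/3 ≈ -70.0 + 32.66*I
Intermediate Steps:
k(z) = 2 + 2*z² (k(z) = (z² + z²) + 2 = 2*z² + 2 = 2 + 2*z²)
F(r, h) = -2 + r/3 (F(r, h) = -2 + ((2 + 2*0²)*r)/6 = -2 + ((2 + 2*0)*r)/6 = -2 + ((2 + 0)*r)/6 = -2 + (2*r)/6 = -2 + r/3)
10 + F(√(-1 - 5), -5)*40 = 10 + (-2 + √(-1 - 5)/3)*40 = 10 + (-2 + √(-6)/3)*40 = 10 + (-2 + (I*√6)/3)*40 = 10 + (-2 + I*√6/3)*40 = 10 + (-80 + 40*I*√6/3) = -70 + 40*I*√6/3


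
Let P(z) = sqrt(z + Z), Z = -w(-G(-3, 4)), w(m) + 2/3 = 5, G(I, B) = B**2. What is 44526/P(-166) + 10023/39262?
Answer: 10023/39262 - 44526*I*sqrt(1533)/511 ≈ 0.25528 - 3411.6*I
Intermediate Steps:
w(m) = 13/3 (w(m) = -2/3 + 5 = 13/3)
Z = -13/3 (Z = -1*13/3 = -13/3 ≈ -4.3333)
P(z) = sqrt(-13/3 + z) (P(z) = sqrt(z - 13/3) = sqrt(-13/3 + z))
44526/P(-166) + 10023/39262 = 44526/((sqrt(-39 + 9*(-166))/3)) + 10023/39262 = 44526/((sqrt(-39 - 1494)/3)) + 10023*(1/39262) = 44526/((sqrt(-1533)/3)) + 10023/39262 = 44526/(((I*sqrt(1533))/3)) + 10023/39262 = 44526/((I*sqrt(1533)/3)) + 10023/39262 = 44526*(-I*sqrt(1533)/511) + 10023/39262 = -44526*I*sqrt(1533)/511 + 10023/39262 = 10023/39262 - 44526*I*sqrt(1533)/511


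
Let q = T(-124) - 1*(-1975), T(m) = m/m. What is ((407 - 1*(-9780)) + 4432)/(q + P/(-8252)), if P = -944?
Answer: 10052999/1358908 ≈ 7.3979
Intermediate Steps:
T(m) = 1
q = 1976 (q = 1 - 1*(-1975) = 1 + 1975 = 1976)
((407 - 1*(-9780)) + 4432)/(q + P/(-8252)) = ((407 - 1*(-9780)) + 4432)/(1976 - 944/(-8252)) = ((407 + 9780) + 4432)/(1976 - 944*(-1/8252)) = (10187 + 4432)/(1976 + 236/2063) = 14619/(4076724/2063) = 14619*(2063/4076724) = 10052999/1358908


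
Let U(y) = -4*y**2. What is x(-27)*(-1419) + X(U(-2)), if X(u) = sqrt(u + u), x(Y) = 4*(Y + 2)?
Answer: 141900 + 4*I*sqrt(2) ≈ 1.419e+5 + 5.6569*I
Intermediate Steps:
x(Y) = 8 + 4*Y (x(Y) = 4*(2 + Y) = 8 + 4*Y)
X(u) = sqrt(2)*sqrt(u) (X(u) = sqrt(2*u) = sqrt(2)*sqrt(u))
x(-27)*(-1419) + X(U(-2)) = (8 + 4*(-27))*(-1419) + sqrt(2)*sqrt(-4*(-2)**2) = (8 - 108)*(-1419) + sqrt(2)*sqrt(-4*4) = -100*(-1419) + sqrt(2)*sqrt(-16) = 141900 + sqrt(2)*(4*I) = 141900 + 4*I*sqrt(2)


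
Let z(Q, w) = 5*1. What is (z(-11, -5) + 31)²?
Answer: 1296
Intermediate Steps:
z(Q, w) = 5
(z(-11, -5) + 31)² = (5 + 31)² = 36² = 1296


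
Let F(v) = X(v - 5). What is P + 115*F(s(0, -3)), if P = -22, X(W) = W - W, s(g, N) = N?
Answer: -22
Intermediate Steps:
X(W) = 0
F(v) = 0
P + 115*F(s(0, -3)) = -22 + 115*0 = -22 + 0 = -22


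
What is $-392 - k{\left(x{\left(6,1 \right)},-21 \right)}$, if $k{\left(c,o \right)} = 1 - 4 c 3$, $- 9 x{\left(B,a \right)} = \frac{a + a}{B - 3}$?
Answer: $- \frac{3545}{9} \approx -393.89$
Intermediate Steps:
$x{\left(B,a \right)} = - \frac{2 a}{9 \left(-3 + B\right)}$ ($x{\left(B,a \right)} = - \frac{\left(a + a\right) \frac{1}{B - 3}}{9} = - \frac{2 a \frac{1}{-3 + B}}{9} = - \frac{2 a}{9 \left(-3 + B\right)}$)
$k{\left(c,o \right)} = 1 - 12 c$ ($k{\left(c,o \right)} = 1 - 4 \cdot 3 c = 1 - 12 c$)
$-392 - k{\left(x{\left(6,1 \right)},-21 \right)} = -392 - \left(1 - 12 \left(\left(-2\right) 1 \frac{1}{-27 + 9 \cdot 6}\right)\right) = -392 - \left(1 - 12 \left(\left(-2\right) 1 \frac{1}{-27 + 54}\right)\right) = -392 - \left(1 - 12 \left(\left(-2\right) 1 \cdot \frac{1}{27}\right)\right) = -392 - \left(1 - - \frac{8}{9}\right) = -392 - \left(1 + \frac{8}{9}\right) = -392 - \frac{17}{9} = - \frac{3545}{9}$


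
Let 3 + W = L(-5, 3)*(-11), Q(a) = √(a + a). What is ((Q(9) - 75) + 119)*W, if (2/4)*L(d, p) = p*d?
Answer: 14388 + 981*√2 ≈ 15775.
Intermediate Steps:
L(d, p) = 2*d*p (L(d, p) = 2*(p*d) = 2*(d*p) = 2*d*p)
Q(a) = √2*√a (Q(a) = √(2*a) = √2*√a)
W = 327 (W = -3 + (2*(-5)*3)*(-11) = -3 - 30*(-11) = -3 + 330 = 327)
((Q(9) - 75) + 119)*W = ((√2*√9 - 75) + 119)*327 = ((√2*3 - 75) + 119)*327 = ((3*√2 - 75) + 119)*327 = ((-75 + 3*√2) + 119)*327 = (44 + 3*√2)*327 = 14388 + 981*√2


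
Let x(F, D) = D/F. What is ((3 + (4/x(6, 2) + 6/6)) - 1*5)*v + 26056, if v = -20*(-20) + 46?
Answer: 30962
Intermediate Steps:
v = 446 (v = 400 + 46 = 446)
((3 + (4/x(6, 2) + 6/6)) - 1*5)*v + 26056 = ((3 + (4/((2/6)) + 6/6)) - 1*5)*446 + 26056 = ((3 + (4/((2*(⅙))) + 6*(⅙))) - 5)*446 + 26056 = ((3 + (4/(⅓) + 1)) - 5)*446 + 26056 = ((3 + (4*3 + 1)) - 5)*446 + 26056 = ((3 + (12 + 1)) - 5)*446 + 26056 = ((3 + 13) - 5)*446 + 26056 = (16 - 5)*446 + 26056 = 11*446 + 26056 = 4906 + 26056 = 30962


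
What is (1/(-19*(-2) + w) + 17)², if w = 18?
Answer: 908209/3136 ≈ 289.61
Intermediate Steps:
(1/(-19*(-2) + w) + 17)² = (1/(-19*(-2) + 18) + 17)² = (1/(38 + 18) + 17)² = (1/56 + 17)² = (953/56)² = 908209/3136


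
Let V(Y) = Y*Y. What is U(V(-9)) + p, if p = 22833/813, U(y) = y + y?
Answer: 51513/271 ≈ 190.08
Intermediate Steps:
V(Y) = Y²
U(y) = 2*y
p = 7611/271 (p = 22833*(1/813) = 7611/271 ≈ 28.085)
U(V(-9)) + p = 2*(-9)² + 7611/271 = 2*81 + 7611/271 = 162 + 7611/271 = 51513/271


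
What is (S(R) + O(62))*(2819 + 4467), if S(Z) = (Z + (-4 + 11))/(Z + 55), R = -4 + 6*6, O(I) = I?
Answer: 13194946/29 ≈ 4.5500e+5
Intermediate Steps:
R = 32 (R = -4 + 36 = 32)
S(Z) = (7 + Z)/(55 + Z) (S(Z) = (Z + 7)/(55 + Z) = (7 + Z)/(55 + Z))
(S(R) + O(62))*(2819 + 4467) = ((7 + 32)/(55 + 32) + 62)*(2819 + 4467) = (39/87 + 62)*7286 = ((1/87)*39 + 62)*7286 = (13/29 + 62)*7286 = (1811/29)*7286 = 13194946/29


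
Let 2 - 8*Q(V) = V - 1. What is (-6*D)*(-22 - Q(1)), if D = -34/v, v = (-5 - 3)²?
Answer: -4539/64 ≈ -70.922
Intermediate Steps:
Q(V) = 3/8 - V/8 (Q(V) = ¼ - (V - 1)/8 = ¼ - (-1 + V)/8 = ¼ + (⅛ - V/8) = 3/8 - V/8)
v = 64 (v = (-8)² = 64)
D = -17/32 (D = -34/64 = -34*1/64 = -17/32 ≈ -0.53125)
(-6*D)*(-22 - Q(1)) = (-6*(-17/32))*(-22 - (3/8 - ⅛*1)) = 51*(-22 - (3/8 - ⅛))/16 = 51*(-22 - 1*¼)/16 = 51*(-22 - ¼)/16 = (51/16)*(-89/4) = -4539/64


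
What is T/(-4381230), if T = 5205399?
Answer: -1735133/1460410 ≈ -1.1881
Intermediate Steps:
T/(-4381230) = 5205399/(-4381230) = 5205399*(-1/4381230) = -1735133/1460410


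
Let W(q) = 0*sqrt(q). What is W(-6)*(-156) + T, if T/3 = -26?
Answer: -78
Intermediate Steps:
T = -78 (T = 3*(-26) = -78)
W(q) = 0
W(-6)*(-156) + T = 0*(-156) - 78 = 0 - 78 = -78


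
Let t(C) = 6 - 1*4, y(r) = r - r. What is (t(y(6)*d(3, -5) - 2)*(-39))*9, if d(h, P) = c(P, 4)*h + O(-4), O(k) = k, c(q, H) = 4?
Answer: -702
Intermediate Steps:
y(r) = 0
d(h, P) = -4 + 4*h (d(h, P) = 4*h - 4 = -4 + 4*h)
t(C) = 2 (t(C) = 6 - 4 = 2)
(t(y(6)*d(3, -5) - 2)*(-39))*9 = (2*(-39))*9 = -78*9 = -702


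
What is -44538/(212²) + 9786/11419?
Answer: -34378719/256607768 ≈ -0.13397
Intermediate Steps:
-44538/(212²) + 9786/11419 = -44538/44944 + 9786*(1/11419) = -44538*1/44944 + 9786/11419 = -22269/22472 + 9786/11419 = -34378719/256607768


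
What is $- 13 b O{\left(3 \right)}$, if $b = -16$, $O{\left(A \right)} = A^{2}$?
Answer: $1872$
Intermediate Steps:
$- 13 b O{\left(3 \right)} = \left(-13\right) \left(-16\right) 3^{2} = 208 \cdot 9 = 1872$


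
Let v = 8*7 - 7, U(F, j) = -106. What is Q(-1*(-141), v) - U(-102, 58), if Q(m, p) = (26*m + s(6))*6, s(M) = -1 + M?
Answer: 22132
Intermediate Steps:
v = 49 (v = 56 - 7 = 49)
Q(m, p) = 30 + 156*m (Q(m, p) = (26*m + (-1 + 6))*6 = (26*m + 5)*6 = (5 + 26*m)*6 = 30 + 156*m)
Q(-1*(-141), v) - U(-102, 58) = (30 + 156*(-1*(-141))) - 1*(-106) = (30 + 156*141) + 106 = (30 + 21996) + 106 = 22026 + 106 = 22132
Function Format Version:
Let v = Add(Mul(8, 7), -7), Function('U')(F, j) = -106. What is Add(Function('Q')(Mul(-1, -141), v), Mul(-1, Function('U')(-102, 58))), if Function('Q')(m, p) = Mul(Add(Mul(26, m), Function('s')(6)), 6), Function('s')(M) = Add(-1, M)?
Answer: 22132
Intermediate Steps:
v = 49 (v = Add(56, -7) = 49)
Function('Q')(m, p) = Add(30, Mul(156, m)) (Function('Q')(m, p) = Mul(Add(Mul(26, m), Add(-1, 6)), 6) = Mul(Add(Mul(26, m), 5), 6) = Mul(Add(5, Mul(26, m)), 6) = Add(30, Mul(156, m)))
Add(Function('Q')(Mul(-1, -141), v), Mul(-1, Function('U')(-102, 58))) = Add(Add(30, Mul(156, Mul(-1, -141))), Mul(-1, -106)) = Add(Add(30, Mul(156, 141)), 106) = Add(Add(30, 21996), 106) = Add(22026, 106) = 22132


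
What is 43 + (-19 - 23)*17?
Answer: -671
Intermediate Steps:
43 + (-19 - 23)*17 = 43 - 42*17 = 43 - 714 = -671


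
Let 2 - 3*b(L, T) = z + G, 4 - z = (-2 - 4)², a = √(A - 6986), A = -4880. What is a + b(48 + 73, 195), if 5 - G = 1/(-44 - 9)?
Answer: 512/53 + I*√11866 ≈ 9.6604 + 108.93*I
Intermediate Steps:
a = I*√11866 (a = √(-4880 - 6986) = √(-11866) = I*√11866 ≈ 108.93*I)
G = 266/53 (G = 5 - 1/(-44 - 9) = 5 - 1/(-53) = 5 - 1*(-1/53) = 5 + 1/53 = 266/53 ≈ 5.0189)
z = -32 (z = 4 - (-2 - 4)² = 4 - 1*(-6)² = 4 - 1*36 = 4 - 36 = -32)
b(L, T) = 512/53 (b(L, T) = ⅔ - (-32 + 266/53)/3 = ⅔ - ⅓*(-1430/53) = ⅔ + 1430/159 = 512/53)
a + b(48 + 73, 195) = I*√11866 + 512/53 = 512/53 + I*√11866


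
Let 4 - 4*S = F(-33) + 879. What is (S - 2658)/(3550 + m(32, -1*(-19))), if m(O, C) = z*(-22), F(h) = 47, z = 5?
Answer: -5777/6880 ≈ -0.83968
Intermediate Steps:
m(O, C) = -110 (m(O, C) = 5*(-22) = -110)
S = -461/2 (S = 1 - (47 + 879)/4 = 1 - ¼*926 = 1 - 463/2 = -461/2 ≈ -230.50)
(S - 2658)/(3550 + m(32, -1*(-19))) = (-461/2 - 2658)/(3550 - 110) = -5777/2/3440 = -5777/2*1/3440 = -5777/6880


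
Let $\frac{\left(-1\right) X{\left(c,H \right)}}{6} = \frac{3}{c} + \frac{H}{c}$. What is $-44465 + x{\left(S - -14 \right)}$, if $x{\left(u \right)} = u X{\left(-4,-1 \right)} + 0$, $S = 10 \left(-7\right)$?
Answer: $-44633$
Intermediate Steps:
$S = -70$
$X{\left(c,H \right)} = - \frac{18}{c} - \frac{6 H}{c}$ ($X{\left(c,H \right)} = - 6 \left(\frac{3}{c} + \frac{H}{c}\right) = - \frac{18}{c} - \frac{6 H}{c}$)
$x{\left(u \right)} = 3 u$ ($x{\left(u \right)} = u \frac{6 \left(-3 - -1\right)}{-4} + 0 = u 6 \left(- \frac{1}{4}\right) \left(-3 + 1\right) + 0 = u 6 \left(- \frac{1}{4}\right) \left(-2\right) + 0 = u 3 + 0 = 3 u + 0 = 3 u$)
$-44465 + x{\left(S - -14 \right)} = -44465 + 3 \left(-70 - -14\right) = -44465 + 3 \left(-70 + 14\right) = -44465 + 3 \left(-56\right) = -44465 - 168 = -44633$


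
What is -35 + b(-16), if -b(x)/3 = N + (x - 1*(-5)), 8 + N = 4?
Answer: 10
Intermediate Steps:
N = -4 (N = -8 + 4 = -4)
b(x) = -3 - 3*x (b(x) = -3*(-4 + (x - 1*(-5))) = -3*(-4 + (x + 5)) = -3*(-4 + (5 + x)) = -3*(1 + x) = -3 - 3*x)
-35 + b(-16) = -35 + (-3 - 3*(-16)) = -35 + (-3 + 48) = -35 + 45 = 10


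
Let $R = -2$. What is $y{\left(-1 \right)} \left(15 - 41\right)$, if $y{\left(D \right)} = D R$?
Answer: $-52$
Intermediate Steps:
$y{\left(D \right)} = - 2 D$ ($y{\left(D \right)} = D \left(-2\right) = - 2 D$)
$y{\left(-1 \right)} \left(15 - 41\right) = \left(-2\right) \left(-1\right) \left(15 - 41\right) = 2 \left(-26\right) = -52$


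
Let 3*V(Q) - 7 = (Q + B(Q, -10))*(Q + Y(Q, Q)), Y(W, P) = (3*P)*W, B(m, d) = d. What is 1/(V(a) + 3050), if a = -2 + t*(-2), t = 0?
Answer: 3/9037 ≈ 0.00033197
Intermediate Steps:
Y(W, P) = 3*P*W
a = -2 (a = -2 + 0*(-2) = -2 + 0 = -2)
V(Q) = 7/3 + (-10 + Q)*(Q + 3*Q²)/3 (V(Q) = 7/3 + ((Q - 10)*(Q + 3*Q*Q))/3 = 7/3 + ((-10 + Q)*(Q + 3*Q²))/3 = 7/3 + (-10 + Q)*(Q + 3*Q²)/3)
1/(V(a) + 3050) = 1/((7/3 + (-2)³ - 29/3*(-2)² - 10/3*(-2)) + 3050) = 1/((7/3 - 8 - 29/3*4 + 20/3) + 3050) = 1/((7/3 - 8 - 116/3 + 20/3) + 3050) = 1/(-113/3 + 3050) = 1/(9037/3) = 3/9037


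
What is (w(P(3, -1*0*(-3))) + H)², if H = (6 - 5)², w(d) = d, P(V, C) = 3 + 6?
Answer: 100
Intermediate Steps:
P(V, C) = 9
H = 1 (H = 1² = 1)
(w(P(3, -1*0*(-3))) + H)² = (9 + 1)² = 10² = 100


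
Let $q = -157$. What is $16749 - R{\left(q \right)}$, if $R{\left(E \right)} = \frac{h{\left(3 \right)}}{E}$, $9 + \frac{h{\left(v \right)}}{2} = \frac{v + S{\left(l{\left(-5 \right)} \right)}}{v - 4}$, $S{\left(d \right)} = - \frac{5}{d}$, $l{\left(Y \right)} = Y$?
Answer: $\frac{2629567}{157} \approx 16749.0$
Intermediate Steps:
$h{\left(v \right)} = -18 + \frac{2 \left(1 + v\right)}{-4 + v}$ ($h{\left(v \right)} = -18 + 2 \frac{v - \frac{5}{-5}}{v - 4} = -18 + 2 \frac{v - -1}{-4 + v} = -18 + 2 \frac{v + 1}{-4 + v} = -18 + 2 \frac{1 + v}{-4 + v} = -18 + \frac{2 \left(1 + v\right)}{-4 + v}$)
$R{\left(E \right)} = - \frac{26}{E}$ ($R{\left(E \right)} = \frac{2 \frac{1}{-4 + 3} \left(37 - 24\right)}{E} = \frac{2 \frac{1}{-1} \left(37 - 24\right)}{E} = \frac{2 \left(-1\right) 13}{E} = - \frac{26}{E}$)
$16749 - R{\left(q \right)} = 16749 - - \frac{26}{-157} = 16749 - \left(-26\right) \left(- \frac{1}{157}\right) = 16749 - \frac{26}{157} = \frac{2629567}{157}$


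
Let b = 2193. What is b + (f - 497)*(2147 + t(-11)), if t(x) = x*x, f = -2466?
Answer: -6717891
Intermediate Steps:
t(x) = x**2
b + (f - 497)*(2147 + t(-11)) = 2193 + (-2466 - 497)*(2147 + (-11)**2) = 2193 - 2963*(2147 + 121) = 2193 - 2963*2268 = 2193 - 6720084 = -6717891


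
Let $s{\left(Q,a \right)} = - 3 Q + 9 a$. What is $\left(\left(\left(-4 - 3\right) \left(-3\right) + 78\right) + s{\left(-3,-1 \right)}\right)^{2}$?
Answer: $9801$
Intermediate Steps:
$\left(\left(\left(-4 - 3\right) \left(-3\right) + 78\right) + s{\left(-3,-1 \right)}\right)^{2} = \left(\left(\left(-4 - 3\right) \left(-3\right) + 78\right) + \left(\left(-3\right) \left(-3\right) + 9 \left(-1\right)\right)\right)^{2} = \left(\left(\left(-7\right) \left(-3\right) + 78\right) + \left(9 - 9\right)\right)^{2} = \left(\left(21 + 78\right) + 0\right)^{2} = \left(99 + 0\right)^{2} = 99^{2} = 9801$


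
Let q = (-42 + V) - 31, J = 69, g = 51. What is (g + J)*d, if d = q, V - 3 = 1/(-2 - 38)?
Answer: -8403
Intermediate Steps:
V = 119/40 (V = 3 + 1/(-2 - 38) = 3 + 1/(-40) = 3 - 1/40 = 119/40 ≈ 2.9750)
q = -2801/40 (q = (-42 + 119/40) - 31 = -1561/40 - 31 = -2801/40 ≈ -70.025)
d = -2801/40 ≈ -70.025
(g + J)*d = (51 + 69)*(-2801/40) = 120*(-2801/40) = -8403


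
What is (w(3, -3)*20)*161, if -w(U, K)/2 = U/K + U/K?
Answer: 12880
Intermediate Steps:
w(U, K) = -4*U/K (w(U, K) = -2*(U/K + U/K) = -4*U/K)
(w(3, -3)*20)*161 = (-4*3/(-3)*20)*161 = (-4*3*(-⅓)*20)*161 = (4*20)*161 = 80*161 = 12880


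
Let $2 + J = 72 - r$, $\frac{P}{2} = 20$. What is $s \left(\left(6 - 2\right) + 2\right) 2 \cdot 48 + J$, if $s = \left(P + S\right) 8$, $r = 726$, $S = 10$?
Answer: $229744$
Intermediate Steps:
$P = 40$ ($P = 2 \cdot 20 = 40$)
$J = -656$ ($J = -2 + \left(72 - 726\right) = -2 - 654 = -656$)
$s = 400$ ($s = \left(40 + 10\right) 8 = 50 \cdot 8 = 400$)
$s \left(\left(6 - 2\right) + 2\right) 2 \cdot 48 + J = 400 \left(\left(6 - 2\right) + 2\right) 2 \cdot 48 - 656 = 400 \left(4 + 2\right) 2 \cdot 48 - 656 = 400 \cdot 6 \cdot 2 \cdot 48 - 656 = 400 \cdot 12 \cdot 48 - 656 = 400 \cdot 576 - 656 = 230400 - 656 = 229744$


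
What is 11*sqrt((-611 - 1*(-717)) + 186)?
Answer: 22*sqrt(73) ≈ 187.97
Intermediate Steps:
11*sqrt((-611 - 1*(-717)) + 186) = 11*sqrt((-611 + 717) + 186) = 11*sqrt(106 + 186) = 11*sqrt(292) = 11*(2*sqrt(73)) = 22*sqrt(73)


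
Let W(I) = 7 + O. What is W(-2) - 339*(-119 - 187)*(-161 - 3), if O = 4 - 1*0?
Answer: -17012365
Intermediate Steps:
O = 4 (O = 4 + 0 = 4)
W(I) = 11 (W(I) = 7 + 4 = 11)
W(-2) - 339*(-119 - 187)*(-161 - 3) = 11 - 339*(-119 - 187)*(-161 - 3) = 11 - (-103734)*(-164) = 11 - 339*50184 = 11 - 17012376 = -17012365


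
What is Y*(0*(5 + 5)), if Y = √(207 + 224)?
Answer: 0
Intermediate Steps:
Y = √431 ≈ 20.761
Y*(0*(5 + 5)) = √431*(0*(5 + 5)) = √431*(0*10) = √431*0 = 0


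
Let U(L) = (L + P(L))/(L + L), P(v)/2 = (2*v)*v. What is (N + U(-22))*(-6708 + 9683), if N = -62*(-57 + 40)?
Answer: 6012475/2 ≈ 3.0062e+6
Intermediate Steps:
P(v) = 4*v² (P(v) = 2*((2*v)*v) = 2*(2*v²) = 4*v²)
U(L) = (L + 4*L²)/(2*L) (U(L) = (L + 4*L²)/(L + L) = (L + 4*L²)/((2*L)) = (L + 4*L²)*(1/(2*L)) = (L + 4*L²)/(2*L))
N = 1054 (N = -62*(-17) = 1054)
(N + U(-22))*(-6708 + 9683) = (1054 + (½ + 2*(-22)))*(-6708 + 9683) = (1054 + (½ - 44))*2975 = (1054 - 87/2)*2975 = (2021/2)*2975 = 6012475/2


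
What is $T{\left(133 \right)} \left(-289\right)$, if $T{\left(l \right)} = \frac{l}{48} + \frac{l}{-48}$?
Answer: $0$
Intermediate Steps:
$T{\left(l \right)} = 0$ ($T{\left(l \right)} = l \frac{1}{48} + l \left(- \frac{1}{48}\right) = \frac{l}{48} - \frac{l}{48} = 0$)
$T{\left(133 \right)} \left(-289\right) = 0 \left(-289\right) = 0$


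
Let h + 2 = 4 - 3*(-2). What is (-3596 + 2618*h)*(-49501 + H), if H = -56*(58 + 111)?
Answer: -1022924820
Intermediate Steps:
h = 8 (h = -2 + (4 - 3*(-2)) = -2 + (4 + 6) = -2 + 10 = 8)
H = -9464 (H = -56*169 = -9464)
(-3596 + 2618*h)*(-49501 + H) = (-3596 + 2618*8)*(-49501 - 9464) = (-3596 + 20944)*(-58965) = 17348*(-58965) = -1022924820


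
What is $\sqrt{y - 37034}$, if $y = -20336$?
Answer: $i \sqrt{57370} \approx 239.52 i$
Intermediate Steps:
$\sqrt{y - 37034} = \sqrt{-20336 - 37034} = \sqrt{-57370} = i \sqrt{57370}$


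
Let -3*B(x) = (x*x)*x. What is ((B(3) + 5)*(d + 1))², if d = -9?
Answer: 1024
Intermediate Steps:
B(x) = -x³/3 (B(x) = -x*x*x/3 = -x²*x/3 = -x³/3)
((B(3) + 5)*(d + 1))² = ((-⅓*3³ + 5)*(-9 + 1))² = ((-⅓*27 + 5)*(-8))² = ((-9 + 5)*(-8))² = (-4*(-8))² = 32² = 1024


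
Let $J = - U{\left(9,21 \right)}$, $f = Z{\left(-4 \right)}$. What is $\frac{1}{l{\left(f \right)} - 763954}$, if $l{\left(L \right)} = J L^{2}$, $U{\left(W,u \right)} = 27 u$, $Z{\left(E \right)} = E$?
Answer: $- \frac{1}{773026} \approx -1.2936 \cdot 10^{-6}$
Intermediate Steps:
$f = -4$
$J = -567$ ($J = - 27 \cdot 21 = \left(-1\right) 567 = -567$)
$l{\left(L \right)} = - 567 L^{2}$
$\frac{1}{l{\left(f \right)} - 763954} = \frac{1}{- 567 \left(-4\right)^{2} - 763954} = \frac{1}{\left(-567\right) 16 - 763954} = \frac{1}{-9072 - 763954} = \frac{1}{-773026} = - \frac{1}{773026}$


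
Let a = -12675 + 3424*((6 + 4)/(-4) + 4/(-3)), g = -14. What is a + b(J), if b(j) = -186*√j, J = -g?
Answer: -77401/3 - 186*√14 ≈ -26496.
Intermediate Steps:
J = 14 (J = -1*(-14) = 14)
a = -77401/3 (a = -12675 + 3424*(10*(-¼) + 4*(-⅓)) = -12675 + 3424*(-5/2 - 4/3) = -12675 + 3424*(-23/6) = -12675 - 39376/3 = -77401/3 ≈ -25800.)
a + b(J) = -77401/3 - 186*√14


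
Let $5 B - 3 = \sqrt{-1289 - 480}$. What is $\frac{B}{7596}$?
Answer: $\frac{1}{12660} + \frac{i \sqrt{1769}}{37980} \approx 7.8989 \cdot 10^{-5} + 0.0011074 i$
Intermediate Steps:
$B = \frac{3}{5} + \frac{i \sqrt{1769}}{5}$ ($B = \frac{3}{5} + \frac{\sqrt{-1289 - 480}}{5} = \frac{3}{5} + \frac{\sqrt{-1769}}{5} = \frac{3}{5} + \frac{i \sqrt{1769}}{5} \approx 0.6 + 8.4119 i$)
$\frac{B}{7596} = \frac{\frac{3}{5} + \frac{i \sqrt{1769}}{5}}{7596} = \left(\frac{3}{5} + \frac{i \sqrt{1769}}{5}\right) \frac{1}{7596} = \frac{1}{12660} + \frac{i \sqrt{1769}}{37980}$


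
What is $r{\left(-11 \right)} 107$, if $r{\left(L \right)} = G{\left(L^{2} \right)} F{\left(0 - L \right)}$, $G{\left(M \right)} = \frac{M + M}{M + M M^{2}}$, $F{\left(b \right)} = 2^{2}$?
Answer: $\frac{428}{7321} \approx 0.058462$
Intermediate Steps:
$F{\left(b \right)} = 4$
$G{\left(M \right)} = \frac{2 M}{M + M^{3}}$
$r{\left(L \right)} = \frac{8}{1 + L^{4}}$ ($r{\left(L \right)} = \frac{2}{1 + \left(L^{2}\right)^{2}} \cdot 4 = \frac{2}{1 + L^{4}} \cdot 4 = \frac{8}{1 + L^{4}}$)
$r{\left(-11 \right)} 107 = \frac{8}{1 + \left(-11\right)^{4}} \cdot 107 = \frac{8}{1 + 14641} \cdot 107 = \frac{8}{14642} \cdot 107 = 8 \cdot \frac{1}{14642} \cdot 107 = \frac{4}{7321} \cdot 107 = \frac{428}{7321}$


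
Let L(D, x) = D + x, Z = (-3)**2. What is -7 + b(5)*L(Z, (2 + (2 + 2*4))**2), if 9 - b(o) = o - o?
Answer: 1370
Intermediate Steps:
Z = 9
b(o) = 9 (b(o) = 9 - (o - o) = 9 - 1*0 = 9 + 0 = 9)
-7 + b(5)*L(Z, (2 + (2 + 2*4))**2) = -7 + 9*(9 + (2 + (2 + 2*4))**2) = -7 + 9*(9 + (2 + (2 + 8))**2) = -7 + 9*(9 + (2 + 10)**2) = -7 + 9*(9 + 12**2) = -7 + 9*(9 + 144) = -7 + 9*153 = -7 + 1377 = 1370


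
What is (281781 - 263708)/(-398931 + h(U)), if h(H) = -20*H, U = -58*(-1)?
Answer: -18073/400091 ≈ -0.045172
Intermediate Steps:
U = 58
(281781 - 263708)/(-398931 + h(U)) = (281781 - 263708)/(-398931 - 20*58) = 18073/(-398931 - 1160) = 18073/(-400091) = 18073*(-1/400091) = -18073/400091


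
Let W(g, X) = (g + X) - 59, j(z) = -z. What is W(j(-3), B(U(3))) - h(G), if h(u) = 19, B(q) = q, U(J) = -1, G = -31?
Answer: -76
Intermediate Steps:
W(g, X) = -59 + X + g (W(g, X) = (X + g) - 59 = -59 + X + g)
W(j(-3), B(U(3))) - h(G) = (-59 - 1 - 1*(-3)) - 1*19 = (-59 - 1 + 3) - 19 = -57 - 19 = -76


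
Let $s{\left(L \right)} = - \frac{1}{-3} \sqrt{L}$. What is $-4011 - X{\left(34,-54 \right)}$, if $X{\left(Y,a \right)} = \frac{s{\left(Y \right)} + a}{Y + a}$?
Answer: $- \frac{40137}{10} + \frac{\sqrt{34}}{60} \approx -4013.6$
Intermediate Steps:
$s{\left(L \right)} = \frac{\sqrt{L}}{3}$ ($s{\left(L \right)} = \left(-1\right) \left(- \frac{1}{3}\right) \sqrt{L} = \frac{\sqrt{L}}{3}$)
$X{\left(Y,a \right)} = \frac{a + \frac{\sqrt{Y}}{3}}{Y + a}$ ($X{\left(Y,a \right)} = \frac{\frac{\sqrt{Y}}{3} + a}{Y + a} = \frac{a + \frac{\sqrt{Y}}{3}}{Y + a}$)
$-4011 - X{\left(34,-54 \right)} = -4011 - \frac{-54 + \frac{\sqrt{34}}{3}}{34 - 54} = -4011 - \frac{-54 + \frac{\sqrt{34}}{3}}{-20} = -4011 - - \frac{-54 + \frac{\sqrt{34}}{3}}{20} = -4011 - \left(\frac{27}{10} - \frac{\sqrt{34}}{60}\right) = - \frac{40137}{10} + \frac{\sqrt{34}}{60}$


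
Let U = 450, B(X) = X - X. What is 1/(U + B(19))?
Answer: 1/450 ≈ 0.0022222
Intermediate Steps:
B(X) = 0
1/(U + B(19)) = 1/(450 + 0) = 1/450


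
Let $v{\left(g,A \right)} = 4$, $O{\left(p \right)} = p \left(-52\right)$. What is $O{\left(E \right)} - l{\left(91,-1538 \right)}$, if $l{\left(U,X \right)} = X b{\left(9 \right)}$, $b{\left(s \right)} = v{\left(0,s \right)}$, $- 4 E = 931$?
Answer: $18255$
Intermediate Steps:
$E = - \frac{931}{4}$ ($E = \left(- \frac{1}{4}\right) 931 = - \frac{931}{4} \approx -232.75$)
$O{\left(p \right)} = - 52 p$
$b{\left(s \right)} = 4$
$l{\left(U,X \right)} = 4 X$ ($l{\left(U,X \right)} = X 4 = 4 X$)
$O{\left(E \right)} - l{\left(91,-1538 \right)} = \left(-52\right) \left(- \frac{931}{4}\right) - 4 \left(-1538\right) = 12103 - -6152 = 12103 + 6152 = 18255$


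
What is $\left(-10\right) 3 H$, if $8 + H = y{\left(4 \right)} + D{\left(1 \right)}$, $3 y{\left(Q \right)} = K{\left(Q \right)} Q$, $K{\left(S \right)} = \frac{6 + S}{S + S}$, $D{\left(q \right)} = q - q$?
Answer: $190$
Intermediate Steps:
$D{\left(q \right)} = 0$
$K{\left(S \right)} = \frac{6 + S}{2 S}$
$y{\left(Q \right)} = 1 + \frac{Q}{6}$ ($y{\left(Q \right)} = \frac{\frac{6 + Q}{2 Q} Q}{3} = \frac{3 + \frac{Q}{2}}{3} = 1 + \frac{Q}{6}$)
$H = - \frac{19}{3}$ ($H = -8 + \left(\left(1 + \frac{1}{6} \cdot 4\right) + 0\right) = -8 + \left(\left(1 + \frac{2}{3}\right) + 0\right) = -8 + \left(\frac{5}{3} + 0\right) = -8 + \frac{5}{3} = - \frac{19}{3} \approx -6.3333$)
$\left(-10\right) 3 H = \left(-10\right) 3 \left(- \frac{19}{3}\right) = \left(-30\right) \left(- \frac{19}{3}\right) = 190$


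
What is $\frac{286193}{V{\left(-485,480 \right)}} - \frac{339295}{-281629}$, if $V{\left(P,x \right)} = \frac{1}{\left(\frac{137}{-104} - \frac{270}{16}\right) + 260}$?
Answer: $\frac{506733770493609}{7322354} \approx 6.9204 \cdot 10^{7}$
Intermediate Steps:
$V{\left(P,x \right)} = \frac{26}{6287}$ ($V{\left(P,x \right)} = \frac{1}{\left(137 \left(- \frac{1}{104}\right) - \frac{135}{8}\right) + 260} = \frac{1}{\left(- \frac{137}{104} - \frac{135}{8}\right) + 260} = \frac{1}{- \frac{473}{26} + 260} = \frac{1}{\frac{6287}{26}} = \frac{26}{6287}$)
$\frac{286193}{V{\left(-485,480 \right)}} - \frac{339295}{-281629} = \frac{286193}{\frac{26}{6287}} - \frac{339295}{-281629} = 286193 \cdot \frac{6287}{26} - - \frac{339295}{281629} = \frac{1799295391}{26} + \frac{339295}{281629} = \frac{506733770493609}{7322354}$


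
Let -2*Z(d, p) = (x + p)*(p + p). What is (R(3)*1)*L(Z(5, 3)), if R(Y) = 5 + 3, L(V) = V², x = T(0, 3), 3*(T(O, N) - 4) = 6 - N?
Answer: 4608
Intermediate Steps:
T(O, N) = 6 - N/3 (T(O, N) = 4 + (6 - N)/3 = 4 + (2 - N/3) = 6 - N/3)
x = 5 (x = 6 - ⅓*3 = 6 - 1 = 5)
Z(d, p) = -p*(5 + p) (Z(d, p) = -(5 + p)*(p + p)/2 = -(5 + p)*2*p/2 = -p*(5 + p))
R(Y) = 8
(R(3)*1)*L(Z(5, 3)) = (8*1)*(-1*3*(5 + 3))² = 8*(-1*3*8)² = 8*(-24)² = 8*576 = 4608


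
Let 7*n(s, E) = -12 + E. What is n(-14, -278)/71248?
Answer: -145/249368 ≈ -0.00058147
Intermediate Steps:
n(s, E) = -12/7 + E/7 (n(s, E) = (-12 + E)/7 = -12/7 + E/7)
n(-14, -278)/71248 = (-12/7 + (⅐)*(-278))/71248 = (-12/7 - 278/7)*(1/71248) = -290/7*1/71248 = -145/249368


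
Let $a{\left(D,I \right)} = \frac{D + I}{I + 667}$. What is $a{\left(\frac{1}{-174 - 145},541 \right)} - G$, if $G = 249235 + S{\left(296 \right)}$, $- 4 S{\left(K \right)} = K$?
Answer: $- \frac{48007258547}{192676} \approx -2.4916 \cdot 10^{5}$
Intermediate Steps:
$S{\left(K \right)} = - \frac{K}{4}$
$a{\left(D,I \right)} = \frac{D + I}{667 + I}$
$G = 249161$ ($G = 249235 - 74 = 249161$)
$a{\left(\frac{1}{-174 - 145},541 \right)} - G = \frac{\frac{1}{-174 - 145} + 541}{667 + 541} - 249161 = \frac{\frac{1}{-319} + 541}{1208} - 249161 = \frac{- \frac{1}{319} + 541}{1208} - 249161 = \frac{1}{1208} \cdot \frac{172578}{319} - 249161 = \frac{86289}{192676} - 249161 = - \frac{48007258547}{192676}$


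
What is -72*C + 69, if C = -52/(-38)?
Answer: -561/19 ≈ -29.526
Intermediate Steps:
C = 26/19 (C = -52*(-1/38) = 26/19 ≈ 1.3684)
-72*C + 69 = -72*26/19 + 69 = -1872/19 + 69 = -561/19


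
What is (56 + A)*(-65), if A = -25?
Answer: -2015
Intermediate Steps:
(56 + A)*(-65) = (56 - 25)*(-65) = 31*(-65) = -2015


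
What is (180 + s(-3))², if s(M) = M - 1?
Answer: 30976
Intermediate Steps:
s(M) = -1 + M
(180 + s(-3))² = (180 + (-1 - 3))² = (180 - 4)² = 176² = 30976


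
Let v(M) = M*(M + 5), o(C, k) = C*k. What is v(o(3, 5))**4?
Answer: 8100000000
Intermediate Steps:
v(M) = M*(5 + M)
v(o(3, 5))**4 = ((3*5)*(5 + 3*5))**4 = (15*(5 + 15))**4 = (15*20)**4 = 300**4 = 8100000000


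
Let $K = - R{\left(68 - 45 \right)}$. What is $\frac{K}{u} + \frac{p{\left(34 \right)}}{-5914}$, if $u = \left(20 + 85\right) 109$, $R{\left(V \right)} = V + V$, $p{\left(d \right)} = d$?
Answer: $- \frac{330587}{33842865} \approx -0.0097683$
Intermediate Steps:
$R{\left(V \right)} = 2 V$
$u = 11445$ ($u = 105 \cdot 109 = 11445$)
$K = -46$ ($K = - 2 \left(68 - 45\right) = - 2 \cdot 23 = \left(-1\right) 46 = -46$)
$\frac{K}{u} + \frac{p{\left(34 \right)}}{-5914} = - \frac{46}{11445} + \frac{34}{-5914} = \left(-46\right) \frac{1}{11445} + 34 \left(- \frac{1}{5914}\right) = - \frac{46}{11445} - \frac{17}{2957} = - \frac{330587}{33842865}$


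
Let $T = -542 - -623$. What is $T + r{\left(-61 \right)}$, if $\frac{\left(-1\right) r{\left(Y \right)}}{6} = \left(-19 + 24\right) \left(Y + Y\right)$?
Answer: $3741$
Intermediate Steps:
$r{\left(Y \right)} = - 60 Y$ ($r{\left(Y \right)} = - 6 \left(-19 + 24\right) \left(Y + Y\right) = - 6 \cdot 5 \cdot 2 Y = - 6 \cdot 10 Y = - 60 Y$)
$T = 81$ ($T = -542 + 623 = 81$)
$T + r{\left(-61 \right)} = 81 - -3660 = 81 + 3660 = 3741$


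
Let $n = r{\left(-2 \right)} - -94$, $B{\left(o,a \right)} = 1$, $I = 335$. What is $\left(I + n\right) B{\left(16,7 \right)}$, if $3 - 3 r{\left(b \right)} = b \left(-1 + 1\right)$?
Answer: $430$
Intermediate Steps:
$r{\left(b \right)} = 1$ ($r{\left(b \right)} = 1 - \frac{b \left(-1 + 1\right)}{3} = 1 - \frac{b 0}{3} = 1 - 0 = 1 + 0 = 1$)
$n = 95$ ($n = 1 - -94 = 1 + 94 = 95$)
$\left(I + n\right) B{\left(16,7 \right)} = \left(335 + 95\right) 1 = 430 \cdot 1 = 430$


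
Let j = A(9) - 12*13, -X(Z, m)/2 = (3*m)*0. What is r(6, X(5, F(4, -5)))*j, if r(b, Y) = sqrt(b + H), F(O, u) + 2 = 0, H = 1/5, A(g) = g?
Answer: -147*sqrt(155)/5 ≈ -366.03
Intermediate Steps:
H = 1/5 ≈ 0.20000
F(O, u) = -2 (F(O, u) = -2 + 0 = -2)
X(Z, m) = 0 (X(Z, m) = -2*3*m*0 = -2*0 = 0)
r(b, Y) = sqrt(1/5 + b) (r(b, Y) = sqrt(b + 1/5) = sqrt(1/5 + b))
j = -147 (j = 9 - 12*13 = 9 - 156 = -147)
r(6, X(5, F(4, -5)))*j = (sqrt(5 + 25*6)/5)*(-147) = (sqrt(5 + 150)/5)*(-147) = (sqrt(155)/5)*(-147) = -147*sqrt(155)/5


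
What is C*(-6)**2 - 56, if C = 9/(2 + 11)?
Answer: -404/13 ≈ -31.077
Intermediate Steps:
C = 9/13 ≈ 0.69231
C*(-6)**2 - 56 = (9/13)*(-6)**2 - 56 = (9/13)*36 - 56 = 324/13 - 56 = -404/13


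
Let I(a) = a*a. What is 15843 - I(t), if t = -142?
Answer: -4321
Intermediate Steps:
I(a) = a**2
15843 - I(t) = 15843 - 1*(-142)**2 = 15843 - 1*20164 = 15843 - 20164 = -4321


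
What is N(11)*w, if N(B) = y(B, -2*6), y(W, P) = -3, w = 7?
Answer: -21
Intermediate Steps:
N(B) = -3
N(11)*w = -3*7 = -21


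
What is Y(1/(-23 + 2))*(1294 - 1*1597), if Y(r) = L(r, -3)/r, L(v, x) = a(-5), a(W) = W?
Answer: -31815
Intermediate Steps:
L(v, x) = -5
Y(r) = -5/r
Y(1/(-23 + 2))*(1294 - 1*1597) = (-5/(1/(-23 + 2)))*(1294 - 1*1597) = (-5/(1/(-21)))*(1294 - 1597) = -5/(-1/21)*(-303) = -5*(-21)*(-303) = 105*(-303) = -31815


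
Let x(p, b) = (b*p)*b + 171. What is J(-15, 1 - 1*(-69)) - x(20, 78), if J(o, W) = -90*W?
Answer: -128151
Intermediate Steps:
x(p, b) = 171 + p*b**2 (x(p, b) = p*b**2 + 171 = 171 + p*b**2)
J(-15, 1 - 1*(-69)) - x(20, 78) = -90*(1 - 1*(-69)) - (171 + 20*78**2) = -90*(1 + 69) - (171 + 20*6084) = -90*70 - (171 + 121680) = -6300 - 1*121851 = -6300 - 121851 = -128151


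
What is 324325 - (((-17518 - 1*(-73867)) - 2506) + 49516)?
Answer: 220966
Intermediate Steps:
324325 - (((-17518 - 1*(-73867)) - 2506) + 49516) = 324325 - (((-17518 + 73867) - 2506) + 49516) = 324325 - ((56349 - 2506) + 49516) = 324325 - (53843 + 49516) = 324325 - 1*103359 = 324325 - 103359 = 220966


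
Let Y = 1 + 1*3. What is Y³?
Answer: 64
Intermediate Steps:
Y = 4 (Y = 1 + 3 = 4)
Y³ = 4³ = 64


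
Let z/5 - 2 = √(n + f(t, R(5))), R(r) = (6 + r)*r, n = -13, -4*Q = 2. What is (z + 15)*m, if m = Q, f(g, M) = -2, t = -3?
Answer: -25/2 - 5*I*√15/2 ≈ -12.5 - 9.6825*I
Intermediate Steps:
Q = -½ (Q = -¼*2 = -½ ≈ -0.50000)
R(r) = r*(6 + r)
m = -½ ≈ -0.50000
z = 10 + 5*I*√15 (z = 10 + 5*√(-13 - 2) = 10 + 5*√(-15) = 10 + 5*(I*√15) = 10 + 5*I*√15 ≈ 10.0 + 19.365*I)
(z + 15)*m = ((10 + 5*I*√15) + 15)*(-½) = (25 + 5*I*√15)*(-½) = -25/2 - 5*I*√15/2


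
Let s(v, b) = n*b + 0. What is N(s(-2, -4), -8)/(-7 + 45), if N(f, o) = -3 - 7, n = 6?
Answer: -5/19 ≈ -0.26316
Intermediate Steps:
s(v, b) = 6*b (s(v, b) = 6*b + 0 = 6*b)
N(f, o) = -10
N(s(-2, -4), -8)/(-7 + 45) = -10/(-7 + 45) = -10/38 = -10*1/38 = -5/19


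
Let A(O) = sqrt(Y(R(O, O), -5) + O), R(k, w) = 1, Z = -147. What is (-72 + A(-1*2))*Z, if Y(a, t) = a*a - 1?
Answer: 10584 - 147*I*sqrt(2) ≈ 10584.0 - 207.89*I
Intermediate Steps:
Y(a, t) = -1 + a**2 (Y(a, t) = a**2 - 1 = -1 + a**2)
A(O) = sqrt(O) (A(O) = sqrt((-1 + 1**2) + O) = sqrt((-1 + 1) + O) = sqrt(0 + O) = sqrt(O))
(-72 + A(-1*2))*Z = (-72 + sqrt(-1*2))*(-147) = (-72 + sqrt(-2))*(-147) = (-72 + I*sqrt(2))*(-147) = 10584 - 147*I*sqrt(2)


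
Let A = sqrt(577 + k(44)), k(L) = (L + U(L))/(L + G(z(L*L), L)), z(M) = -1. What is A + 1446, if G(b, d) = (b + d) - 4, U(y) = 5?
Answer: 1446 + 2*sqrt(994755)/83 ≈ 1470.0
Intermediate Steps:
G(b, d) = -4 + b + d
k(L) = (5 + L)/(-5 + 2*L) (k(L) = (L + 5)/(L + (-4 - 1 + L)) = (5 + L)/(L + (-5 + L)) = (5 + L)/(-5 + 2*L))
A = 2*sqrt(994755)/83 (A = sqrt(577 + (5 + 44)/(-5 + 2*44)) = sqrt(577 + 49/(-5 + 88)) = sqrt(577 + 49/83) = sqrt(47940/83) = 2*sqrt(994755)/83 ≈ 24.033)
A + 1446 = 2*sqrt(994755)/83 + 1446 = 1446 + 2*sqrt(994755)/83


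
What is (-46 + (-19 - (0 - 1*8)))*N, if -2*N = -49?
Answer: -2793/2 ≈ -1396.5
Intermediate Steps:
N = 49/2 (N = -½*(-49) = 49/2 ≈ 24.500)
(-46 + (-19 - (0 - 1*8)))*N = (-46 + (-19 - (0 - 1*8)))*(49/2) = (-46 + (-19 - (0 - 8)))*(49/2) = (-46 + (-19 - 1*(-8)))*(49/2) = (-46 + (-19 + 8))*(49/2) = (-46 - 11)*(49/2) = -57*49/2 = -2793/2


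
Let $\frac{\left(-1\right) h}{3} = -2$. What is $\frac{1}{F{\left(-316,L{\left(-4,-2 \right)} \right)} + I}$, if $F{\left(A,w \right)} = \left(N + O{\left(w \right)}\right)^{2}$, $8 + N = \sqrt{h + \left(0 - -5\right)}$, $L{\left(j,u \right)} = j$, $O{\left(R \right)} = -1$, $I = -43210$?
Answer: $- \frac{21559}{929579180} + \frac{9 \sqrt{11}}{929579180} \approx -2.316 \cdot 10^{-5}$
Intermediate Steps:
$h = 6$ ($h = \left(-3\right) \left(-2\right) = 6$)
$N = -8 + \sqrt{11}$ ($N = -8 + \sqrt{6 + \left(0 - -5\right)} = -8 + \sqrt{6 + \left(0 + 5\right)} = -8 + \sqrt{6 + 5} = -8 + \sqrt{11} \approx -4.6834$)
$F{\left(A,w \right)} = \left(-9 + \sqrt{11}\right)^{2}$ ($F{\left(A,w \right)} = \left(\left(-8 + \sqrt{11}\right) - 1\right)^{2} = \left(-9 + \sqrt{11}\right)^{2}$)
$\frac{1}{F{\left(-316,L{\left(-4,-2 \right)} \right)} + I} = \frac{1}{\left(9 - \sqrt{11}\right)^{2} - 43210} = \frac{1}{-43210 + \left(9 - \sqrt{11}\right)^{2}}$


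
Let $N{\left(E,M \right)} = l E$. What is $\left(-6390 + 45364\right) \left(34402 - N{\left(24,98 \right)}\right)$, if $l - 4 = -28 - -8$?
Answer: $1355749564$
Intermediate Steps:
$l = -16$ ($l = 4 - 20 = -16$)
$N{\left(E,M \right)} = - 16 E$
$\left(-6390 + 45364\right) \left(34402 - N{\left(24,98 \right)}\right) = \left(-6390 + 45364\right) \left(34402 - \left(-16\right) 24\right) = 38974 \left(34402 - -384\right) = 38974 \left(34402 + 384\right) = 38974 \cdot 34786 = 1355749564$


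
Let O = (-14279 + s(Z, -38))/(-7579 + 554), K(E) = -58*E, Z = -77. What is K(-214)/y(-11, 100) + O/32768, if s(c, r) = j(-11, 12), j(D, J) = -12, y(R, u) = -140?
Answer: -142859041083/1611366400 ≈ -88.657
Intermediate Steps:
s(c, r) = -12
O = 14291/7025 (O = (-14279 - 12)/(-7579 + 554) = -14291/(-7025) = -14291*(-1/7025) = 14291/7025 ≈ 2.0343)
K(-214)/y(-11, 100) + O/32768 = -58*(-214)/(-140) + (14291/7025)/32768 = 12412*(-1/140) + (14291/7025)*(1/32768) = -3103/35 + 14291/230195200 = -142859041083/1611366400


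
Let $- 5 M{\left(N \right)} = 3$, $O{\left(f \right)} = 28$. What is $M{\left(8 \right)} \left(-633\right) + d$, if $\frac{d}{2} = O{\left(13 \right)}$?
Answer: $\frac{2179}{5} \approx 435.8$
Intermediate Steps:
$M{\left(N \right)} = - \frac{3}{5}$ ($M{\left(N \right)} = \left(- \frac{1}{5}\right) 3 = - \frac{3}{5}$)
$d = 56$ ($d = 2 \cdot 28 = 56$)
$M{\left(8 \right)} \left(-633\right) + d = \left(- \frac{3}{5}\right) \left(-633\right) + 56 = \frac{1899}{5} + 56 = \frac{2179}{5}$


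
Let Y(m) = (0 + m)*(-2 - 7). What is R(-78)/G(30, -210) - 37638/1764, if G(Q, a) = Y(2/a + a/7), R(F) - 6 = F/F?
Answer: -19742213/926394 ≈ -21.311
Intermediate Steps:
R(F) = 7 (R(F) = 6 + F/F = 6 + 1 = 7)
Y(m) = -9*m (Y(m) = m*(-9) = -9*m)
G(Q, a) = -18/a - 9*a/7 (G(Q, a) = -9*(2/a + a/7) = -18/a - 9*a/7)
R(-78)/G(30, -210) - 37638/1764 = 7/(-18/(-210) - 9/7*(-210)) - 37638/1764 = 7/(-18*(-1/210) + 270) - 37638*1/1764 = 7/(3/35 + 270) - 2091/98 = 7/(9453/35) - 2091/98 = 7*(35/9453) - 2091/98 = 245/9453 - 2091/98 = -19742213/926394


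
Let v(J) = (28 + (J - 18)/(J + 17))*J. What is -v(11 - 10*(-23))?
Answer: -1794727/258 ≈ -6956.3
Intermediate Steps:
v(J) = J*(28 + (-18 + J)/(17 + J)) (v(J) = (28 + (-18 + J)/(17 + J))*J = J*(28 + (-18 + J)/(17 + J)))
-v(11 - 10*(-23)) = -(11 - 10*(-23))*(458 + 29*(11 - 10*(-23)))/(17 + (11 - 10*(-23))) = -(11 + 230)*(458 + 29*(11 + 230))/(17 + (11 + 230)) = -241*(458 + 29*241)/(17 + 241) = -241*(458 + 6989)/258 = -241*7447/258 = -1*1794727/258 = -1794727/258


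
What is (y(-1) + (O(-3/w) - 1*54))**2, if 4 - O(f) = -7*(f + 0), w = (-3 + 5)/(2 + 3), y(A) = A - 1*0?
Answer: 42849/4 ≈ 10712.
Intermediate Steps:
y(A) = A (y(A) = A + 0 = A)
w = 2/5 ≈ 0.40000
O(f) = 4 + 7*f (O(f) = 4 - (-7)*(f + 0) = 4 - (-7)*f = 4 + 7*f)
(y(-1) + (O(-3/w) - 1*54))**2 = (-1 + ((4 + 7*(-3/2/5)) - 1*54))**2 = (-1 + ((4 + 7*(-3*5/2)) - 54))**2 = (-1 + ((4 + 7*(-15/2)) - 54))**2 = (-1 + ((4 - 105/2) - 54))**2 = (-1 + (-97/2 - 54))**2 = (-1 - 205/2)**2 = (-207/2)**2 = 42849/4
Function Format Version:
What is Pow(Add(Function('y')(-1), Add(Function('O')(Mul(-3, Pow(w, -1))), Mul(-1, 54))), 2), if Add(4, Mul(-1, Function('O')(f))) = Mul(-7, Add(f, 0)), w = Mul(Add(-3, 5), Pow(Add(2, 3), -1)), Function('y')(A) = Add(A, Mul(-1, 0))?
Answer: Rational(42849, 4) ≈ 10712.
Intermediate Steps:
Function('y')(A) = A (Function('y')(A) = Add(A, 0) = A)
w = Rational(2, 5) (w = Mul(2, Pow(5, -1)) = Mul(2, Rational(1, 5)) = Rational(2, 5) ≈ 0.40000)
Function('O')(f) = Add(4, Mul(7, f)) (Function('O')(f) = Add(4, Mul(-1, Mul(-7, Add(f, 0)))) = Add(4, Mul(-1, Mul(-7, f))) = Add(4, Mul(7, f)))
Pow(Add(Function('y')(-1), Add(Function('O')(Mul(-3, Pow(w, -1))), Mul(-1, 54))), 2) = Pow(Add(-1, Add(Add(4, Mul(7, Mul(-3, Pow(Rational(2, 5), -1)))), Mul(-1, 54))), 2) = Pow(Add(-1, Add(Add(4, Mul(7, Mul(-3, Rational(5, 2)))), -54)), 2) = Pow(Add(-1, Add(Add(4, Mul(7, Rational(-15, 2))), -54)), 2) = Pow(Add(-1, Add(Add(4, Rational(-105, 2)), -54)), 2) = Pow(Add(-1, Add(Rational(-97, 2), -54)), 2) = Pow(Add(-1, Rational(-205, 2)), 2) = Pow(Rational(-207, 2), 2) = Rational(42849, 4)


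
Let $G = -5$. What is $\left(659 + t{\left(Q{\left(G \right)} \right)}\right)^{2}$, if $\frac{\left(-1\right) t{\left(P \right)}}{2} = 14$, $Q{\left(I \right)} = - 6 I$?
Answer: $398161$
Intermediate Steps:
$t{\left(P \right)} = -28$ ($t{\left(P \right)} = \left(-2\right) 14 = -28$)
$\left(659 + t{\left(Q{\left(G \right)} \right)}\right)^{2} = \left(659 - 28\right)^{2} = 631^{2} = 398161$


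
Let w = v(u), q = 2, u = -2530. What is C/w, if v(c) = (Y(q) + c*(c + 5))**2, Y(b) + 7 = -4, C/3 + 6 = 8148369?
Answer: 2716121/4534399724569 ≈ 5.9900e-7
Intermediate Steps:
C = 24445089 (C = -18 + 3*8148369 = -18 + 24445107 = 24445089)
Y(b) = -11 (Y(b) = -7 - 4 = -11)
v(c) = (-11 + c*(5 + c))**2 (v(c) = (-11 + c*(c + 5))**2 = (-11 + c*(5 + c))**2)
w = 40809597521121 (w = (-11 + (-2530)**2 + 5*(-2530))**2 = (-11 + 6400900 - 12650)**2 = 6388239**2 = 40809597521121)
C/w = 24445089/40809597521121 = 24445089*(1/40809597521121) = 2716121/4534399724569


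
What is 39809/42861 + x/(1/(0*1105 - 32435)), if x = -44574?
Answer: 8852374341557/6123 ≈ 1.4458e+9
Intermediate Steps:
39809/42861 + x/(1/(0*1105 - 32435)) = 39809/42861 - 44574/(1/(0*1105 - 32435)) = 39809*(1/42861) - 44574/(1/(0 - 32435)) = 5687/6123 - 44574/(1/(-32435)) = 5687/6123 - 44574/(-1/32435) = 5687/6123 - 44574*(-32435) = 5687/6123 + 1445757690 = 8852374341557/6123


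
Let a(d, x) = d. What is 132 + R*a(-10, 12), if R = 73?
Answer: -598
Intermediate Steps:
132 + R*a(-10, 12) = 132 + 73*(-10) = 132 - 730 = -598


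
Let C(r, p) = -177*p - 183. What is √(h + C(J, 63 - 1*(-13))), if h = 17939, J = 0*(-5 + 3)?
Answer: 4*√269 ≈ 65.605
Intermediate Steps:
J = 0 (J = 0*(-2) = 0)
C(r, p) = -183 - 177*p
√(h + C(J, 63 - 1*(-13))) = √(17939 + (-183 - 177*(63 - 1*(-13)))) = √(17939 + (-183 - 177*(63 + 13))) = √(17939 + (-183 - 177*76)) = √(17939 + (-183 - 13452)) = √(17939 - 13635) = √4304 = 4*√269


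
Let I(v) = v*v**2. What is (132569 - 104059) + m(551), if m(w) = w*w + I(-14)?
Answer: 329367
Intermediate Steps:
I(v) = v**3
m(w) = -2744 + w**2 (m(w) = w*w + (-14)**3 = w**2 - 2744 = -2744 + w**2)
(132569 - 104059) + m(551) = (132569 - 104059) + (-2744 + 551**2) = 28510 + (-2744 + 303601) = 28510 + 300857 = 329367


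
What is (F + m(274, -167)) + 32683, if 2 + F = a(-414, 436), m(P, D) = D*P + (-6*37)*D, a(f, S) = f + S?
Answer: 24019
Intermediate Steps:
a(f, S) = S + f
m(P, D) = -222*D + D*P (m(P, D) = D*P - 222*D = -222*D + D*P)
F = 20 (F = -2 + (436 - 414) = -2 + 22 = 20)
(F + m(274, -167)) + 32683 = (20 - 167*(-222 + 274)) + 32683 = (20 - 167*52) + 32683 = (20 - 8684) + 32683 = -8664 + 32683 = 24019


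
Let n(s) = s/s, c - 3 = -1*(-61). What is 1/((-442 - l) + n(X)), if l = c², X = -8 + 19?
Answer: -1/4537 ≈ -0.00022041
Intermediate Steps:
c = 64 (c = 3 - 1*(-61) = 3 + 61 = 64)
X = 11
l = 4096 (l = 64² = 4096)
n(s) = 1
1/((-442 - l) + n(X)) = 1/((-442 - 1*4096) + 1) = 1/((-442 - 4096) + 1) = 1/(-4538 + 1) = 1/(-4537) = -1/4537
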